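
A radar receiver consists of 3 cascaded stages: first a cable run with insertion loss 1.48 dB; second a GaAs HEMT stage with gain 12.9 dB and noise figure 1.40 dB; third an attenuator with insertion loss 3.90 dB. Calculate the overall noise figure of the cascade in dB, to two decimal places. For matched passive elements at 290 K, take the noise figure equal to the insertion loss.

3.11 dB

Convert to linear (a loss of L dB is a gain of −L dB): F_i = 10^(NF_i/10), G_i = 10^(G_i,dB/10)
  Stage 1: F_1 = 10^(1.48/10) = 1.406, G_1 = 10^(−1.48/10) = 0.7112
  Stage 2: F_2 = 10^(1.40/10) = 1.380, G_2 = 10^(12.9/10) = 19.50
  Stage 3: F_3 = 10^(3.90/10) = 2.455, G_3 = 10^(−3.90/10) = 0.4074
Friis cascade:
  F = 1.406 + (1.380 − 1)/0.7112 + (2.455 − 1)/13.87 = 2.046
NF = 10 log₁₀(2.046) = 3.11 dB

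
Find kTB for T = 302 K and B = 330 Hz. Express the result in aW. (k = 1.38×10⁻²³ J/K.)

P_n = kTB = 1.38×10⁻²³ × 302 × 3.30×10² = 1.38×10⁻¹⁸ W = 1.38 aW

1.38 aW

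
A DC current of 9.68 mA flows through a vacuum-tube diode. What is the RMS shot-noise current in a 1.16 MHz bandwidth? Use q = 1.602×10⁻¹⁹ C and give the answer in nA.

I_n = √(2qI·B)
2qI·B = 2 × 1.602×10⁻¹⁹ × 9.68×10⁻³ × 1.16×10⁶ = 3.60×10⁻¹⁵ A²
I_n = √(3.60×10⁻¹⁵) = 6.00×10⁻⁸ A = 60.0 nA

60.0 nA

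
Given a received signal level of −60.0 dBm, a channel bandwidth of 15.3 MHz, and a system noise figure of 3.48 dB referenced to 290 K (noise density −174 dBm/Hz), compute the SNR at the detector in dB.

Noise floor: N = −174 + 10 log₁₀(B) + NF
10 log₁₀(1.53×10⁷) = 71.85 dB
N = −174 + 71.85 + 3.48 = −98.67 dBm
SNR = P_sig − N = −60.0 − (−98.67) = 38.67 dB → 38.7 dB

38.7 dB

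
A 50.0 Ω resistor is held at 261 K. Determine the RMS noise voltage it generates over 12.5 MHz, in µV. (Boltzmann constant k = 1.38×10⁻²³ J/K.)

3.00 µV

V_n = √(4kTRB)
4kTRB = 4 × 1.38×10⁻²³ × 261 × 5.00×10¹ × 1.25×10⁷ = 9.00×10⁻¹² V²
V_n = √(9.00×10⁻¹²) = 3.00×10⁻⁶ V = 3.00 µV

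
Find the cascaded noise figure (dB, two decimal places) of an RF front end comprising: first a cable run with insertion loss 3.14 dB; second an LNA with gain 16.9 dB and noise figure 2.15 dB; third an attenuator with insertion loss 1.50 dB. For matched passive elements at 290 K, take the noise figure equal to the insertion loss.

Convert to linear (a loss of L dB is a gain of −L dB): F_i = 10^(NF_i/10), G_i = 10^(G_i,dB/10)
  Stage 1: F_1 = 10^(3.14/10) = 2.061, G_1 = 10^(−3.14/10) = 0.4853
  Stage 2: F_2 = 10^(2.15/10) = 1.641, G_2 = 10^(16.9/10) = 48.98
  Stage 3: F_3 = 10^(1.50/10) = 1.413, G_3 = 10^(−1.50/10) = 0.7079
Friis cascade:
  F = 2.061 + (1.641 − 1)/0.4853 + (1.413 − 1)/23.77 = 3.398
NF = 10 log₁₀(3.398) = 5.31 dB

5.31 dB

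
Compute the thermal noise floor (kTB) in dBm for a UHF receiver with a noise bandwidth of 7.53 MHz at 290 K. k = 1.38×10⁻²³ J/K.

−105.2 dBm

P_n = kTB = 1.38×10⁻²³ × 290 × 7.53×10⁶ = 3.01×10⁻¹⁴ W
In dBm: 10 log₁₀(3.01×10⁻¹⁴ / 10⁻³) = −105.2 dBm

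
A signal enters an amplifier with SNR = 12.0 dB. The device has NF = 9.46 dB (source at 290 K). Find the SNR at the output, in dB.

2.54 dB

By definition F = SNR_in/SNR_out, so in dB: SNR_out = SNR_in − NF
SNR_out = 12.0 − 9.46 = 2.54 dB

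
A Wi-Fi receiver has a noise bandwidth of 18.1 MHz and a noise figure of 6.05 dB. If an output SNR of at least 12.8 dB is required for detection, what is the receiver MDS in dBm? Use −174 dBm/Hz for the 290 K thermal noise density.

Sensitivity = −174 + 10 log₁₀(B) + NF + SNR_min
= −174 + 72.58 + 6.05 + 12.8
= −82.57 dBm → −82.6 dBm

−82.6 dBm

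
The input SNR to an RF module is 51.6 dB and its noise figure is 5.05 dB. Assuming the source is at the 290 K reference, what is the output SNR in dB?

46.55 dB

By definition F = SNR_in/SNR_out, so in dB: SNR_out = SNR_in − NF
SNR_out = 51.6 − 5.05 = 46.55 dB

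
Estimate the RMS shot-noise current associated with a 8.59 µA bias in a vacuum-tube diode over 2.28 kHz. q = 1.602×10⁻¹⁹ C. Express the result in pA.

I_n = √(2qI·B)
2qI·B = 2 × 1.602×10⁻¹⁹ × 8.59×10⁻⁶ × 2.28×10³ = 6.28×10⁻²¹ A²
I_n = √(6.28×10⁻²¹) = 7.92×10⁻¹¹ A = 79.2 pA

79.2 pA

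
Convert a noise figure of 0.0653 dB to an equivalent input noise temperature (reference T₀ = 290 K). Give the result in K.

F = 10^(0.0653/10) = 1.01515
T_e = (F − 1)·T₀ = (1.01515 − 1) × 290 = 4.39 K

4.39 K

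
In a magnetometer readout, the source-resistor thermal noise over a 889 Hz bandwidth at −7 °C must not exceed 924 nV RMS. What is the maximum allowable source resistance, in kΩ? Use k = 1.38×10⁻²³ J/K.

T = −7 °C + 273.15 = 266.15 K
Johnson–Nyquist: V_n = √(4kTRB) ⇒ R = V_n² / (4kTB)
4kTB = 4 × 1.38×10⁻²³ × 266.15 × 8.89×10² = 1.31×10⁻¹⁷
R = (9.24×10⁻⁷)² / 1.31×10⁻¹⁷ = 6.54×10⁴ Ω = 65.4 kΩ

65.4 kΩ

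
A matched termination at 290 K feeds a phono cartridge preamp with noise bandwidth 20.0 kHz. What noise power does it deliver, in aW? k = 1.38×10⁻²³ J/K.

80.0 aW

P_n = kTB = 1.38×10⁻²³ × 290 × 2.00×10⁴ = 8.00×10⁻¹⁷ W = 80.0 aW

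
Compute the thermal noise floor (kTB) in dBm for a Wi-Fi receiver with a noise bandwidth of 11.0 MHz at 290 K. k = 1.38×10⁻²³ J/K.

−103.6 dBm

P_n = kTB = 1.38×10⁻²³ × 290 × 1.10×10⁷ = 4.40×10⁻¹⁴ W
In dBm: 10 log₁₀(4.40×10⁻¹⁴ / 10⁻³) = −103.6 dBm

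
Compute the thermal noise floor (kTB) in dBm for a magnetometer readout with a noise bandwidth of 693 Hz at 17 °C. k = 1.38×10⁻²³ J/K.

−145.6 dBm

T = 17 °C + 273.15 = 290.15 K
P_n = kTB = 1.38×10⁻²³ × 290.15 × 6.93×10² = 2.77×10⁻¹⁸ W
In dBm: 10 log₁₀(2.77×10⁻¹⁸ / 10⁻³) = −145.6 dBm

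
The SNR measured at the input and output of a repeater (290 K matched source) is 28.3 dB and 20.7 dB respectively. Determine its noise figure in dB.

NF (dB) = SNR_in(dB) − SNR_out(dB) when the source is at T₀
NF = 28.3 − 20.7 = 7.6 dB

7.6 dB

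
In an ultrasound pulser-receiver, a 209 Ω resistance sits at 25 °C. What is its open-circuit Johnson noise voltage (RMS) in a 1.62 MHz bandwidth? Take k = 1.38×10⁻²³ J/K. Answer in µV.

T = 25 °C + 273.15 = 298.15 K
V_n = √(4kTRB)
4kTRB = 4 × 1.38×10⁻²³ × 298.15 × 2.09×10² × 1.62×10⁶ = 5.57×10⁻¹² V²
V_n = √(5.57×10⁻¹²) = 2.36×10⁻⁶ V = 2.36 µV

2.36 µV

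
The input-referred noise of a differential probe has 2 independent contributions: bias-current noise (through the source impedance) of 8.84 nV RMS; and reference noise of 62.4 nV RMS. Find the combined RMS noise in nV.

63.0 nV

Uncorrelated sources add in power (mean-square): V_tot = √(ΣV_i²)
V_tot = √[(8.84×10⁻⁹)² + (6.24×10⁻⁸)²] = 6.30×10⁻⁸ V = 63.0 nV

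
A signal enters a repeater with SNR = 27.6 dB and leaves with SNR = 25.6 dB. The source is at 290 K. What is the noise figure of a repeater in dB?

2.0 dB

NF (dB) = SNR_in(dB) − SNR_out(dB) when the source is at T₀
NF = 27.6 − 25.6 = 2.0 dB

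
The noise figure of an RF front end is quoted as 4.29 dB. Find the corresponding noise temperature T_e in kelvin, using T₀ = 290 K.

F = 10^(4.29/10) = 2.68534
T_e = (F − 1)·T₀ = (2.68534 − 1) × 290 = 489 K

489 K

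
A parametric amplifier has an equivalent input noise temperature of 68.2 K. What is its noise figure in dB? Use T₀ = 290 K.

0.917 dB

F = 1 + T_e/T₀ = 1 + 68.2/290 = 1.23517
NF = 10 log₁₀(1.23517) = 0.917 dB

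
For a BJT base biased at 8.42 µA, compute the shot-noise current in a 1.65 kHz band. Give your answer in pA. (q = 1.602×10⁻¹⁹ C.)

66.7 pA

I_n = √(2qI·B)
2qI·B = 2 × 1.602×10⁻¹⁹ × 8.42×10⁻⁶ × 1.65×10³ = 4.45×10⁻²¹ A²
I_n = √(4.45×10⁻²¹) = 6.67×10⁻¹¹ A = 66.7 pA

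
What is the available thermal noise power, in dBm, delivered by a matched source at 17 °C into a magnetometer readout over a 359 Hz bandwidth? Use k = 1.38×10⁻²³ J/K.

T = 17 °C + 273.15 = 290.15 K
P_n = kTB = 1.38×10⁻²³ × 290.15 × 3.59×10² = 1.44×10⁻¹⁸ W
In dBm: 10 log₁₀(1.44×10⁻¹⁸ / 10⁻³) = −148.4 dBm

−148.4 dBm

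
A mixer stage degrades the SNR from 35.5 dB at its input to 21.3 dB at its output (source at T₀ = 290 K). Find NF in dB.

NF (dB) = SNR_in(dB) − SNR_out(dB) when the source is at T₀
NF = 35.5 − 21.3 = 14.2 dB

14.2 dB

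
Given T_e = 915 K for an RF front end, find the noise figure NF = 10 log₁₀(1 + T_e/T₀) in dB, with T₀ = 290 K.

6.19 dB

F = 1 + T_e/T₀ = 1 + 915/290 = 4.15517
NF = 10 log₁₀(4.15517) = 6.19 dB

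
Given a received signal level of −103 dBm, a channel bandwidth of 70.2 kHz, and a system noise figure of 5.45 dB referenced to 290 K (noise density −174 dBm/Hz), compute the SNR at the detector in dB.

17.1 dB

Noise floor: N = −174 + 10 log₁₀(B) + NF
10 log₁₀(7.02×10⁴) = 48.46 dB
N = −174 + 48.46 + 5.45 = −120.09 dBm
SNR = P_sig − N = −103 − (−120.09) = 17.09 dB → 17.1 dB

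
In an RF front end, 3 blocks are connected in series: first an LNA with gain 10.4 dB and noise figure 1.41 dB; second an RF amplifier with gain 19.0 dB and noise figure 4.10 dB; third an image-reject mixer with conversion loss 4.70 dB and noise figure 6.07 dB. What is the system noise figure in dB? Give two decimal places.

Convert to linear (a loss of L dB is a gain of −L dB): F_i = 10^(NF_i/10), G_i = 10^(G_i,dB/10)
  Stage 1: F_1 = 10^(1.41/10) = 1.384, G_1 = 10^(10.4/10) = 10.96
  Stage 2: F_2 = 10^(4.10/10) = 2.570, G_2 = 10^(19.0/10) = 79.43
  Stage 3: F_3 = 10^(6.07/10) = 4.046, G_3 = 10^(−4.70/10) = 0.3388
Friis cascade:
  F = 1.384 + (2.570 − 1)/10.96 + (4.046 − 1)/871.0 = 1.530
NF = 10 log₁₀(1.530) = 1.85 dB

1.85 dB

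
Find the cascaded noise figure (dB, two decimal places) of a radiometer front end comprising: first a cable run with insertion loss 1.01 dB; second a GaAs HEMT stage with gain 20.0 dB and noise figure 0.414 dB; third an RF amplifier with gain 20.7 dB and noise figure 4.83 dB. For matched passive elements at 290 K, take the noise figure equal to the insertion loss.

Convert to linear (a loss of L dB is a gain of −L dB): F_i = 10^(NF_i/10), G_i = 10^(G_i,dB/10)
  Stage 1: F_1 = 10^(1.01/10) = 1.262, G_1 = 10^(−1.01/10) = 0.7925
  Stage 2: F_2 = 10^(0.414/10) = 1.100, G_2 = 10^(20.0/10) = 100.0
  Stage 3: F_3 = 10^(4.83/10) = 3.041, G_3 = 10^(20.7/10) = 117.5
Friis cascade:
  F = 1.262 + (1.100 − 1)/0.7925 + (3.041 − 1)/79.25 = 1.414
NF = 10 log₁₀(1.414) = 1.50 dB

1.50 dB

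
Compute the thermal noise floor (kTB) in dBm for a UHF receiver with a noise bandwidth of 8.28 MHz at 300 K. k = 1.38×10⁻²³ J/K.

−104.6 dBm

P_n = kTB = 1.38×10⁻²³ × 300 × 8.28×10⁶ = 3.43×10⁻¹⁴ W
In dBm: 10 log₁₀(3.43×10⁻¹⁴ / 10⁻³) = −104.6 dBm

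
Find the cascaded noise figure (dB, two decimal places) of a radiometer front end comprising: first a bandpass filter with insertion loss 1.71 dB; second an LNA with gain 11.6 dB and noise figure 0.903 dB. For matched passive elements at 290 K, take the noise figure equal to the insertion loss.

Convert to linear (a loss of L dB is a gain of −L dB): F_i = 10^(NF_i/10), G_i = 10^(G_i,dB/10)
  Stage 1: F_1 = 10^(1.71/10) = 1.483, G_1 = 10^(−1.71/10) = 0.6745
  Stage 2: F_2 = 10^(0.903/10) = 1.231, G_2 = 10^(11.6/10) = 14.45
Friis cascade:
  F = 1.483 + (1.231 − 1)/0.6745 = 1.825
NF = 10 log₁₀(1.825) = 2.61 dB

2.61 dB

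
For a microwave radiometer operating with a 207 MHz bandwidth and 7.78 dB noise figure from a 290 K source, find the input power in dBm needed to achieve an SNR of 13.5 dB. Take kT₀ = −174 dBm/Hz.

Sensitivity = −174 + 10 log₁₀(B) + NF + SNR_min
= −174 + 83.16 + 7.78 + 13.5
= −69.56 dBm → −69.6 dBm

−69.6 dBm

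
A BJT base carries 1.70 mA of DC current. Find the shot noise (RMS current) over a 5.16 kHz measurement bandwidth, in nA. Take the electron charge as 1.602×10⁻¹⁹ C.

1.68 nA

I_n = √(2qI·B)
2qI·B = 2 × 1.602×10⁻¹⁹ × 1.70×10⁻³ × 5.16×10³ = 2.81×10⁻¹⁸ A²
I_n = √(2.81×10⁻¹⁸) = 1.68×10⁻⁹ A = 1.68 nA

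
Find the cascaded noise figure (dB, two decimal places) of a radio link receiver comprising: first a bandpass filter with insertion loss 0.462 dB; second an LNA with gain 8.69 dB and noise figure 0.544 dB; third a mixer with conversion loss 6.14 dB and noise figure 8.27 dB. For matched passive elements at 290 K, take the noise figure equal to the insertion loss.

Convert to linear (a loss of L dB is a gain of −L dB): F_i = 10^(NF_i/10), G_i = 10^(G_i,dB/10)
  Stage 1: F_1 = 10^(0.462/10) = 1.112, G_1 = 10^(−0.462/10) = 0.8991
  Stage 2: F_2 = 10^(0.544/10) = 1.133, G_2 = 10^(8.69/10) = 7.396
  Stage 3: F_3 = 10^(8.27/10) = 6.714, G_3 = 10^(−6.14/10) = 0.2432
Friis cascade:
  F = 1.112 + (1.133 − 1)/0.8991 + (6.714 − 1)/6.650 = 2.120
NF = 10 log₁₀(2.120) = 3.26 dB

3.26 dB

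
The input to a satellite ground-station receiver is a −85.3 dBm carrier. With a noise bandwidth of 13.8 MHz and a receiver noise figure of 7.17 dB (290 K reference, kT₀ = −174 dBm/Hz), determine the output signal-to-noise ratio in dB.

10.1 dB

Noise floor: N = −174 + 10 log₁₀(B) + NF
10 log₁₀(1.38×10⁷) = 71.4 dB
N = −174 + 71.4 + 7.17 = −95.43 dBm
SNR = P_sig − N = −85.3 − (−95.43) = 10.13 dB → 10.1 dB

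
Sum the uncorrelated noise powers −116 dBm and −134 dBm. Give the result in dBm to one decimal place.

−115.9 dBm

Convert to linear, add, convert back:
P₁ = 2.51×10⁻¹⁵ W, P₂ = 3.98×10⁻¹⁷ W
P_tot = 2.55×10⁻¹⁵ W → 10 log₁₀(P_tot / 10⁻³) = −115.9 dBm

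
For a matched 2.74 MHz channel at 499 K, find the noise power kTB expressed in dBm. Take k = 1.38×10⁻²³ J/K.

−107.2 dBm

P_n = kTB = 1.38×10⁻²³ × 499 × 2.74×10⁶ = 1.89×10⁻¹⁴ W
In dBm: 10 log₁₀(1.89×10⁻¹⁴ / 10⁻³) = −107.2 dBm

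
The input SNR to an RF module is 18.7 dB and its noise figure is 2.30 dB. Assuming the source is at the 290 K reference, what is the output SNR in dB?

16.40 dB

By definition F = SNR_in/SNR_out, so in dB: SNR_out = SNR_in − NF
SNR_out = 18.7 − 2.30 = 16.40 dB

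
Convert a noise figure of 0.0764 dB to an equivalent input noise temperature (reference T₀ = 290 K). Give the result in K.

5.15 K

F = 10^(0.0764/10) = 1.01775
T_e = (F − 1)·T₀ = (1.01775 − 1) × 290 = 5.15 K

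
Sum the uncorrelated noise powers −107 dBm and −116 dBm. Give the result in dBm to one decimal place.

−106.5 dBm

Convert to linear, add, convert back:
P₁ = 2.00×10⁻¹⁴ W, P₂ = 2.51×10⁻¹⁵ W
P_tot = 2.25×10⁻¹⁴ W → 10 log₁₀(P_tot / 10⁻³) = −106.5 dBm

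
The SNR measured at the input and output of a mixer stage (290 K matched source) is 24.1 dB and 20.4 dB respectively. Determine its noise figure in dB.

NF (dB) = SNR_in(dB) − SNR_out(dB) when the source is at T₀
NF = 24.1 − 20.4 = 3.7 dB

3.7 dB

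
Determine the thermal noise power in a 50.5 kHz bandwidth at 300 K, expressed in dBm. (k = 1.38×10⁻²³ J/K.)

P_n = kTB = 1.38×10⁻²³ × 300 × 5.05×10⁴ = 2.09×10⁻¹⁶ W
In dBm: 10 log₁₀(2.09×10⁻¹⁶ / 10⁻³) = −126.8 dBm

−126.8 dBm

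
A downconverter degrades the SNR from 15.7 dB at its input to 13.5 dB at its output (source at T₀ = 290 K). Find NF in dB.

NF (dB) = SNR_in(dB) − SNR_out(dB) when the source is at T₀
NF = 15.7 − 13.5 = 2.2 dB

2.2 dB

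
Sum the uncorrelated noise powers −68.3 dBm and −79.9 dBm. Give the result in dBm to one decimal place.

Convert to linear, add, convert back:
P₁ = 1.48×10⁻¹⁰ W, P₂ = 1.02×10⁻¹¹ W
P_tot = 1.58×10⁻¹⁰ W → 10 log₁₀(P_tot / 10⁻³) = −68.0 dBm

−68.0 dBm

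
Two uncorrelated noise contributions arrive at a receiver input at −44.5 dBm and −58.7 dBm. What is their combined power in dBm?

−44.3 dBm

Convert to linear, add, convert back:
P₁ = 3.55×10⁻⁸ W, P₂ = 1.35×10⁻⁹ W
P_tot = 3.68×10⁻⁸ W → 10 log₁₀(P_tot / 10⁻³) = −44.3 dBm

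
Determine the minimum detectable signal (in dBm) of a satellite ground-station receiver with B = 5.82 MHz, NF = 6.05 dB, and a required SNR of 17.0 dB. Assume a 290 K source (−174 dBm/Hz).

−83.3 dBm

Sensitivity = −174 + 10 log₁₀(B) + NF + SNR_min
= −174 + 67.65 + 6.05 + 17.0
= −83.30 dBm → −83.3 dBm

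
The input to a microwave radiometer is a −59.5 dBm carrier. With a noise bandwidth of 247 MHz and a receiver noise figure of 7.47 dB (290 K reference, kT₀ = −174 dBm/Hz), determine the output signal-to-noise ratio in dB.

23.1 dB

Noise floor: N = −174 + 10 log₁₀(B) + NF
10 log₁₀(2.47×10⁸) = 83.93 dB
N = −174 + 83.93 + 7.47 = −82.60 dBm
SNR = P_sig − N = −59.5 − (−82.60) = 23.10 dB → 23.1 dB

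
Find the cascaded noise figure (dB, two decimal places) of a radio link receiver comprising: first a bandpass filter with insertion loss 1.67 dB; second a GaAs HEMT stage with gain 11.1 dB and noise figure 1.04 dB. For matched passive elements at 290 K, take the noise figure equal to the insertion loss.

Convert to linear (a loss of L dB is a gain of −L dB): F_i = 10^(NF_i/10), G_i = 10^(G_i,dB/10)
  Stage 1: F_1 = 10^(1.67/10) = 1.469, G_1 = 10^(−1.67/10) = 0.6808
  Stage 2: F_2 = 10^(1.04/10) = 1.271, G_2 = 10^(11.1/10) = 12.88
Friis cascade:
  F = 1.469 + (1.271 − 1)/0.6808 = 1.866
NF = 10 log₁₀(1.866) = 2.71 dB

2.71 dB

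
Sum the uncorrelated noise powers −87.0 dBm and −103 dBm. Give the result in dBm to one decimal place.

−86.9 dBm

Convert to linear, add, convert back:
P₁ = 2.00×10⁻¹² W, P₂ = 5.01×10⁻¹⁴ W
P_tot = 2.05×10⁻¹² W → 10 log₁₀(P_tot / 10⁻³) = −86.9 dBm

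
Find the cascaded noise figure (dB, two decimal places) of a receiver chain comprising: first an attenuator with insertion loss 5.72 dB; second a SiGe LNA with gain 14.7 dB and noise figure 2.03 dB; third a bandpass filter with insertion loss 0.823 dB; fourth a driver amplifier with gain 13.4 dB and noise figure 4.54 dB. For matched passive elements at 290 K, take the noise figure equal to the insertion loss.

Convert to linear (a loss of L dB is a gain of −L dB): F_i = 10^(NF_i/10), G_i = 10^(G_i,dB/10)
  Stage 1: F_1 = 10^(5.72/10) = 3.733, G_1 = 10^(−5.72/10) = 0.2679
  Stage 2: F_2 = 10^(2.03/10) = 1.596, G_2 = 10^(14.7/10) = 29.51
  Stage 3: F_3 = 10^(0.823/10) = 1.209, G_3 = 10^(−0.823/10) = 0.8274
  Stage 4: F_4 = 10^(4.54/10) = 2.844, G_4 = 10^(13.4/10) = 21.88
Friis cascade:
  F = 3.733 + (1.596 − 1)/0.2679 + (1.209 − 1)/7.907 + (2.844 − 1)/6.542 = 6.265
NF = 10 log₁₀(6.265) = 7.97 dB

7.97 dB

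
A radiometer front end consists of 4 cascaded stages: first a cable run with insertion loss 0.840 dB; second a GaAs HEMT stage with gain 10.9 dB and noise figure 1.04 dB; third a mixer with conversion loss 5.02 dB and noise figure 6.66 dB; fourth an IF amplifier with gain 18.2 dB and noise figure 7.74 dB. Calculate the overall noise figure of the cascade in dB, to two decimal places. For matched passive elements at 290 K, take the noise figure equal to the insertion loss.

Convert to linear (a loss of L dB is a gain of −L dB): F_i = 10^(NF_i/10), G_i = 10^(G_i,dB/10)
  Stage 1: F_1 = 10^(0.840/10) = 1.213, G_1 = 10^(−0.840/10) = 0.8241
  Stage 2: F_2 = 10^(1.04/10) = 1.271, G_2 = 10^(10.9/10) = 12.30
  Stage 3: F_3 = 10^(6.66/10) = 4.634, G_3 = 10^(−5.02/10) = 0.3148
  Stage 4: F_4 = 10^(7.74/10) = 5.943, G_4 = 10^(18.2/10) = 66.07
Friis cascade:
  F = 1.213 + (1.271 − 1)/0.8241 + (4.634 − 1)/10.14 + (5.943 − 1)/3.192 = 3.449
NF = 10 log₁₀(3.449) = 5.38 dB

5.38 dB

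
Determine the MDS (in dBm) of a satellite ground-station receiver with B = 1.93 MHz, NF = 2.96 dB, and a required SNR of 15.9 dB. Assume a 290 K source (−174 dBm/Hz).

−92.3 dBm

Sensitivity = −174 + 10 log₁₀(B) + NF + SNR_min
= −174 + 62.86 + 2.96 + 15.9
= −92.28 dBm → −92.3 dBm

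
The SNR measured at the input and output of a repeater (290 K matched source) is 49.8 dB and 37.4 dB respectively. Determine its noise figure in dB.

12.4 dB

NF (dB) = SNR_in(dB) − SNR_out(dB) when the source is at T₀
NF = 49.8 − 37.4 = 12.4 dB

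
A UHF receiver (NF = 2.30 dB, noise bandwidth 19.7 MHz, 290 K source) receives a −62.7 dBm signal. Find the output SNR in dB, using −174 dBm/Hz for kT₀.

Noise floor: N = −174 + 10 log₁₀(B) + NF
10 log₁₀(1.97×10⁷) = 72.94 dB
N = −174 + 72.94 + 2.30 = −98.76 dBm
SNR = P_sig − N = −62.7 − (−98.76) = 36.06 dB → 36.1 dB

36.1 dB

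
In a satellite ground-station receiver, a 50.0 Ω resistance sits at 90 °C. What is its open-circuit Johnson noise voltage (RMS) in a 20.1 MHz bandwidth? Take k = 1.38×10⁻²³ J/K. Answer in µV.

4.49 µV

T = 90 °C + 273.15 = 363.15 K
V_n = √(4kTRB)
4kTRB = 4 × 1.38×10⁻²³ × 363.15 × 5.00×10¹ × 2.01×10⁷ = 2.01×10⁻¹¹ V²
V_n = √(2.01×10⁻¹¹) = 4.49×10⁻⁶ V = 4.49 µV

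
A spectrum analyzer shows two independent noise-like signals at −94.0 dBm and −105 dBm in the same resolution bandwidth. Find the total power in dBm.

−93.7 dBm

Convert to linear, add, convert back:
P₁ = 3.98×10⁻¹³ W, P₂ = 3.16×10⁻¹⁴ W
P_tot = 4.30×10⁻¹³ W → 10 log₁₀(P_tot / 10⁻³) = −93.7 dBm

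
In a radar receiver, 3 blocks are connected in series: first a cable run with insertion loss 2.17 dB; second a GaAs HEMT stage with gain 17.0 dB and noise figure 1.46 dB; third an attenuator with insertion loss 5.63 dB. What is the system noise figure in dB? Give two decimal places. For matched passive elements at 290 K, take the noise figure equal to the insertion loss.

Convert to linear (a loss of L dB is a gain of −L dB): F_i = 10^(NF_i/10), G_i = 10^(G_i,dB/10)
  Stage 1: F_1 = 10^(2.17/10) = 1.648, G_1 = 10^(−2.17/10) = 0.6067
  Stage 2: F_2 = 10^(1.46/10) = 1.400, G_2 = 10^(17.0/10) = 50.12
  Stage 3: F_3 = 10^(5.63/10) = 3.656, G_3 = 10^(−5.63/10) = 0.2735
Friis cascade:
  F = 1.648 + (1.400 − 1)/0.6067 + (3.656 − 1)/30.41 = 2.394
NF = 10 log₁₀(2.394) = 3.79 dB

3.79 dB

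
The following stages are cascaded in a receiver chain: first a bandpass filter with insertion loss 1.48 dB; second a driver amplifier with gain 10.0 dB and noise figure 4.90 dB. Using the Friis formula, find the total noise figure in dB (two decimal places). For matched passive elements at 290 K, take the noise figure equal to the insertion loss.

6.38 dB

Convert to linear (a loss of L dB is a gain of −L dB): F_i = 10^(NF_i/10), G_i = 10^(G_i,dB/10)
  Stage 1: F_1 = 10^(1.48/10) = 1.406, G_1 = 10^(−1.48/10) = 0.7112
  Stage 2: F_2 = 10^(4.90/10) = 3.090, G_2 = 10^(10.0/10) = 10.00
Friis cascade:
  F = 1.406 + (3.090 − 1)/0.7112 = 4.345
NF = 10 log₁₀(4.345) = 6.38 dB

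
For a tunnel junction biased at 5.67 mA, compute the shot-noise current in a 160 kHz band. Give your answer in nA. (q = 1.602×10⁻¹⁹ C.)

17.0 nA

I_n = √(2qI·B)
2qI·B = 2 × 1.602×10⁻¹⁹ × 5.67×10⁻³ × 1.60×10⁵ = 2.91×10⁻¹⁶ A²
I_n = √(2.91×10⁻¹⁶) = 1.70×10⁻⁸ A = 17.0 nA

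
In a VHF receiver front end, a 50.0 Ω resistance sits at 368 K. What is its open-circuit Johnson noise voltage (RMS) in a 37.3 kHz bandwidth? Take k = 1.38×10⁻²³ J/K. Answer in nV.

V_n = √(4kTRB)
4kTRB = 4 × 1.38×10⁻²³ × 368 × 5.00×10¹ × 3.73×10⁴ = 3.79×10⁻¹⁴ V²
V_n = √(3.79×10⁻¹⁴) = 1.95×10⁻⁷ V = 195 nV

195 nV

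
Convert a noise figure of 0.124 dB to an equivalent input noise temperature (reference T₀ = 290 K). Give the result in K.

8.40 K

F = 10^(0.124/10) = 1.02896
T_e = (F − 1)·T₀ = (1.02896 − 1) × 290 = 8.40 K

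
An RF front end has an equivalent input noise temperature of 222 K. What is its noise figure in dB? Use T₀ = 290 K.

F = 1 + T_e/T₀ = 1 + 222/290 = 1.76552
NF = 10 log₁₀(1.76552) = 2.47 dB

2.47 dB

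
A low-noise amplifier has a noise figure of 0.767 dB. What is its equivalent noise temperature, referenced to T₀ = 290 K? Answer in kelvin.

56.0 K

F = 10^(0.767/10) = 1.19316
T_e = (F − 1)·T₀ = (1.19316 − 1) × 290 = 56.0 K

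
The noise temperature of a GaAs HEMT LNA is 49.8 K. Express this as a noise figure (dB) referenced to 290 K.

F = 1 + T_e/T₀ = 1 + 49.8/290 = 1.17172
NF = 10 log₁₀(1.17172) = 0.688 dB

0.688 dB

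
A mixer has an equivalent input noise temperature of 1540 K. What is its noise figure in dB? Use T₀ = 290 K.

8.00 dB

F = 1 + T_e/T₀ = 1 + 1540/290 = 6.31034
NF = 10 log₁₀(6.31034) = 8.00 dB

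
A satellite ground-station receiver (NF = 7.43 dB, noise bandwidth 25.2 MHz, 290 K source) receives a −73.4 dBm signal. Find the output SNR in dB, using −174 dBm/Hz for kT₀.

19.2 dB

Noise floor: N = −174 + 10 log₁₀(B) + NF
10 log₁₀(2.52×10⁷) = 74.01 dB
N = −174 + 74.01 + 7.43 = −92.56 dBm
SNR = P_sig − N = −73.4 − (−92.56) = 19.16 dB → 19.2 dB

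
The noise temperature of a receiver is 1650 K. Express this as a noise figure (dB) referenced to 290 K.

F = 1 + T_e/T₀ = 1 + 1650/290 = 6.68966
NF = 10 log₁₀(6.68966) = 8.25 dB

8.25 dB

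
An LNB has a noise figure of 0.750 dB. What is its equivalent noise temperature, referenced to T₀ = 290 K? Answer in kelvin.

F = 10^(0.750/10) = 1.1885
T_e = (F − 1)·T₀ = (1.1885 − 1) × 290 = 54.7 K

54.7 K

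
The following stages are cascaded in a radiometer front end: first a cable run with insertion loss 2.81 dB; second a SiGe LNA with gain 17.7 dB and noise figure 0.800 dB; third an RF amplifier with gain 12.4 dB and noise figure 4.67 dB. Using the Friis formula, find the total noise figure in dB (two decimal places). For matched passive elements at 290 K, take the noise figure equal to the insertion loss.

3.73 dB

Convert to linear (a loss of L dB is a gain of −L dB): F_i = 10^(NF_i/10), G_i = 10^(G_i,dB/10)
  Stage 1: F_1 = 10^(2.81/10) = 1.910, G_1 = 10^(−2.81/10) = 0.5236
  Stage 2: F_2 = 10^(0.800/10) = 1.202, G_2 = 10^(17.7/10) = 58.88
  Stage 3: F_3 = 10^(4.67/10) = 2.931, G_3 = 10^(12.4/10) = 17.38
Friis cascade:
  F = 1.910 + (1.202 − 1)/0.5236 + (2.931 − 1)/30.83 = 2.359
NF = 10 log₁₀(2.359) = 3.73 dB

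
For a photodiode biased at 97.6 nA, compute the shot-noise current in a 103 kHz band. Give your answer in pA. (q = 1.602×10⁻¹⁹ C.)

56.8 pA

I_n = √(2qI·B)
2qI·B = 2 × 1.602×10⁻¹⁹ × 9.76×10⁻⁸ × 1.03×10⁵ = 3.22×10⁻²¹ A²
I_n = √(3.22×10⁻²¹) = 5.68×10⁻¹¹ A = 56.8 pA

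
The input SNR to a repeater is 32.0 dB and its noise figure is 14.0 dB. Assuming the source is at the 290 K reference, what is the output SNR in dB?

By definition F = SNR_in/SNR_out, so in dB: SNR_out = SNR_in − NF
SNR_out = 32.0 − 14.0 = 18.0 dB

18.0 dB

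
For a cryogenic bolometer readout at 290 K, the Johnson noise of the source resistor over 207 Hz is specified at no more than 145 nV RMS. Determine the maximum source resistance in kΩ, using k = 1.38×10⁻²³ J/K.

Johnson–Nyquist: V_n = √(4kTRB) ⇒ R = V_n² / (4kTB)
4kTB = 4 × 1.38×10⁻²³ × 290 × 2.07×10² = 3.31×10⁻¹⁸
R = (1.45×10⁻⁷)² / 3.31×10⁻¹⁸ = 6.34×10³ Ω = 6.34 kΩ

6.34 kΩ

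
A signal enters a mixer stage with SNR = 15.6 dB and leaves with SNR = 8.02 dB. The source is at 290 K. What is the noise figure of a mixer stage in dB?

NF (dB) = SNR_in(dB) − SNR_out(dB) when the source is at T₀
NF = 15.6 − 8.02 = 7.58 dB

7.58 dB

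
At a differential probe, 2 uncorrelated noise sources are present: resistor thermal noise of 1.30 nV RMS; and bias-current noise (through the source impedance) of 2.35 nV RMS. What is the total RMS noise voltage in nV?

2.69 nV

Uncorrelated sources add in power (mean-square): V_tot = √(ΣV_i²)
V_tot = √[(1.30×10⁻⁹)² + (2.35×10⁻⁹)²] = 2.69×10⁻⁹ V = 2.69 nV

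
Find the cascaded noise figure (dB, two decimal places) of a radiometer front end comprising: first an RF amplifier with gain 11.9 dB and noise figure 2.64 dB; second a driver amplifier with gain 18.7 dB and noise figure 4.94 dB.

Convert to linear (a loss of L dB is a gain of −L dB): F_i = 10^(NF_i/10), G_i = 10^(G_i,dB/10)
  Stage 1: F_1 = 10^(2.64/10) = 1.837, G_1 = 10^(11.9/10) = 15.49
  Stage 2: F_2 = 10^(4.94/10) = 3.119, G_2 = 10^(18.7/10) = 74.13
Friis cascade:
  F = 1.837 + (3.119 − 1)/15.49 = 1.973
NF = 10 log₁₀(1.973) = 2.95 dB

2.95 dB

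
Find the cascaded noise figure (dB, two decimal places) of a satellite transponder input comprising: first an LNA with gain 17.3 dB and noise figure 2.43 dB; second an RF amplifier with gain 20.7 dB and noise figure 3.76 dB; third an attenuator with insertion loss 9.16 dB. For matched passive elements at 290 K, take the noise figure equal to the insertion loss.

Convert to linear (a loss of L dB is a gain of −L dB): F_i = 10^(NF_i/10), G_i = 10^(G_i,dB/10)
  Stage 1: F_1 = 10^(2.43/10) = 1.750, G_1 = 10^(17.3/10) = 53.70
  Stage 2: F_2 = 10^(3.76/10) = 2.377, G_2 = 10^(20.7/10) = 117.5
  Stage 3: F_3 = 10^(9.16/10) = 8.241, G_3 = 10^(−9.16/10) = 0.1213
Friis cascade:
  F = 1.750 + (2.377 − 1)/53.70 + (8.241 − 1)/6310 = 1.777
NF = 10 log₁₀(1.777) = 2.50 dB

2.50 dB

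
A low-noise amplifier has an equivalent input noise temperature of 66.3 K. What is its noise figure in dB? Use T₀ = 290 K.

F = 1 + T_e/T₀ = 1 + 66.3/290 = 1.22862
NF = 10 log₁₀(1.22862) = 0.894 dB

0.894 dB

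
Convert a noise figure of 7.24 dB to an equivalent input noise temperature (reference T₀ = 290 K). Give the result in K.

F = 10^(7.24/10) = 5.29663
T_e = (F − 1)·T₀ = (5.29663 − 1) × 290 = 1246 K

1246 K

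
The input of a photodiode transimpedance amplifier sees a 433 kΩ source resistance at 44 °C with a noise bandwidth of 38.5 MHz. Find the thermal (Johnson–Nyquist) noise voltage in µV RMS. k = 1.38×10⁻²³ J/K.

T = 44 °C + 273.15 = 317.15 K
V_n = √(4kTRB)
4kTRB = 4 × 1.38×10⁻²³ × 317.15 × 4.33×10⁵ × 3.85×10⁷ = 2.92×10⁻⁷ V²
V_n = √(2.92×10⁻⁷) = 5.40×10⁻⁴ V = 540 µV

540 µV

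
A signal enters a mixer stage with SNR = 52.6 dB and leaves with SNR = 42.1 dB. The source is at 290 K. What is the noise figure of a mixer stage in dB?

NF (dB) = SNR_in(dB) − SNR_out(dB) when the source is at T₀
NF = 52.6 − 42.1 = 10.5 dB

10.5 dB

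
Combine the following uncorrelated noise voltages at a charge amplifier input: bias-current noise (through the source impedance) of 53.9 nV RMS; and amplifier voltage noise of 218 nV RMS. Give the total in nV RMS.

Uncorrelated sources add in power (mean-square): V_tot = √(ΣV_i²)
V_tot = √[(5.39×10⁻⁸)² + (2.18×10⁻⁷)²] = 2.25×10⁻⁷ V = 225 nV

225 nV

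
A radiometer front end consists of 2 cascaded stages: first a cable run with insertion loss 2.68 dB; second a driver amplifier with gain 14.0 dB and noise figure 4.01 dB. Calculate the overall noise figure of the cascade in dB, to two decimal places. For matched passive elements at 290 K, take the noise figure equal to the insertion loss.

6.69 dB

Convert to linear (a loss of L dB is a gain of −L dB): F_i = 10^(NF_i/10), G_i = 10^(G_i,dB/10)
  Stage 1: F_1 = 10^(2.68/10) = 1.854, G_1 = 10^(−2.68/10) = 0.5395
  Stage 2: F_2 = 10^(4.01/10) = 2.518, G_2 = 10^(14.0/10) = 25.12
Friis cascade:
  F = 1.854 + (2.518 − 1)/0.5395 = 4.667
NF = 10 log₁₀(4.667) = 6.69 dB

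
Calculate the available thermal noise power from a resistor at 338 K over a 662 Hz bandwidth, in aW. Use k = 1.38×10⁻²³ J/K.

3.09 aW

P_n = kTB = 1.38×10⁻²³ × 338 × 6.62×10² = 3.09×10⁻¹⁸ W = 3.09 aW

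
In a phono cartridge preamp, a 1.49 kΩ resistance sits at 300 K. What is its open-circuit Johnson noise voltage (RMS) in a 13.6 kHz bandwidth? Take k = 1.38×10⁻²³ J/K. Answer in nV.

579 nV

V_n = √(4kTRB)
4kTRB = 4 × 1.38×10⁻²³ × 300 × 1.49×10³ × 1.36×10⁴ = 3.36×10⁻¹³ V²
V_n = √(3.36×10⁻¹³) = 5.79×10⁻⁷ V = 579 nV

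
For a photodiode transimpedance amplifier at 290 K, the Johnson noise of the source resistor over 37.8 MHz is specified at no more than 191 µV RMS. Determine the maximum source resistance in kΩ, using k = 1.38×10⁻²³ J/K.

Johnson–Nyquist: V_n = √(4kTRB) ⇒ R = V_n² / (4kTB)
4kTB = 4 × 1.38×10⁻²³ × 290 × 3.78×10⁷ = 6.05×10⁻¹³
R = (1.91×10⁻⁴)² / 6.05×10⁻¹³ = 6.03×10⁴ Ω = 60.3 kΩ

60.3 kΩ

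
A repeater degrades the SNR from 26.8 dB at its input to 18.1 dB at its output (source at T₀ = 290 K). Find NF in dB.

NF (dB) = SNR_in(dB) − SNR_out(dB) when the source is at T₀
NF = 26.8 − 18.1 = 8.7 dB

8.7 dB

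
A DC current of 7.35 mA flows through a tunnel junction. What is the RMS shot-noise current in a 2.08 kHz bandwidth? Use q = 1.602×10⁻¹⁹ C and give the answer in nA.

I_n = √(2qI·B)
2qI·B = 2 × 1.602×10⁻¹⁹ × 7.35×10⁻³ × 2.08×10³ = 4.90×10⁻¹⁸ A²
I_n = √(4.90×10⁻¹⁸) = 2.21×10⁻⁹ A = 2.21 nA

2.21 nA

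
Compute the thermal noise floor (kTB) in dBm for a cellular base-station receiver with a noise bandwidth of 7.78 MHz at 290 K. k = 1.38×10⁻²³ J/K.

P_n = kTB = 1.38×10⁻²³ × 290 × 7.78×10⁶ = 3.11×10⁻¹⁴ W
In dBm: 10 log₁₀(3.11×10⁻¹⁴ / 10⁻³) = −105.1 dBm

−105.1 dBm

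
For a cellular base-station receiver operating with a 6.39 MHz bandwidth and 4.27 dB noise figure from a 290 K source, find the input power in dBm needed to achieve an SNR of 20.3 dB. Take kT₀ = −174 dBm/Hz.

−81.4 dBm

Sensitivity = −174 + 10 log₁₀(B) + NF + SNR_min
= −174 + 68.06 + 4.27 + 20.3
= −81.37 dBm → −81.4 dBm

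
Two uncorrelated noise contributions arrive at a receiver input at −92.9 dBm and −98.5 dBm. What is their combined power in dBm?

Convert to linear, add, convert back:
P₁ = 5.13×10⁻¹³ W, P₂ = 1.41×10⁻¹³ W
P_tot = 6.54×10⁻¹³ W → 10 log₁₀(P_tot / 10⁻³) = −91.8 dBm

−91.8 dBm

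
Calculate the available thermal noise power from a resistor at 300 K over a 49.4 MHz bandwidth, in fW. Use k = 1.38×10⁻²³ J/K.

P_n = kTB = 1.38×10⁻²³ × 300 × 4.94×10⁷ = 2.05×10⁻¹³ W = 205 fW

205 fW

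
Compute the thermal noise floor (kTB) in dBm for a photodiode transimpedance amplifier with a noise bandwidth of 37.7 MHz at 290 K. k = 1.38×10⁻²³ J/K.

P_n = kTB = 1.38×10⁻²³ × 290 × 3.77×10⁷ = 1.51×10⁻¹³ W
In dBm: 10 log₁₀(1.51×10⁻¹³ / 10⁻³) = −98.2 dBm

−98.2 dBm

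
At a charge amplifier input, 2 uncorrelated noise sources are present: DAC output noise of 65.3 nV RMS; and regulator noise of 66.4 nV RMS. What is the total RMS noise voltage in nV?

Uncorrelated sources add in power (mean-square): V_tot = √(ΣV_i²)
V_tot = √[(6.53×10⁻⁸)² + (6.64×10⁻⁸)²] = 9.31×10⁻⁸ V = 93.1 nV

93.1 nV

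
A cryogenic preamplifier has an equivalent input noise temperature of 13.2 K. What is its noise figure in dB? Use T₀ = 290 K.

0.193 dB

F = 1 + T_e/T₀ = 1 + 13.2/290 = 1.04552
NF = 10 log₁₀(1.04552) = 0.193 dB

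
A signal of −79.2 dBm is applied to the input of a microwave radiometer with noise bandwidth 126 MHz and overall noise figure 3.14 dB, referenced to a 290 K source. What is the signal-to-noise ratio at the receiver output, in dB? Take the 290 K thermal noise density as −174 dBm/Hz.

Noise floor: N = −174 + 10 log₁₀(B) + NF
10 log₁₀(1.26×10⁸) = 81 dB
N = −174 + 81 + 3.14 = −89.86 dBm
SNR = P_sig − N = −79.2 − (−89.86) = 10.66 dB → 10.7 dB

10.7 dB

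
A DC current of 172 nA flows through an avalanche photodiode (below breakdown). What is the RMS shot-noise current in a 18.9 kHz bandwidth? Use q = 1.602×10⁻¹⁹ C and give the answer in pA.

I_n = √(2qI·B)
2qI·B = 2 × 1.602×10⁻¹⁹ × 1.72×10⁻⁷ × 1.89×10⁴ = 1.04×10⁻²¹ A²
I_n = √(1.04×10⁻²¹) = 3.23×10⁻¹¹ A = 32.3 pA

32.3 pA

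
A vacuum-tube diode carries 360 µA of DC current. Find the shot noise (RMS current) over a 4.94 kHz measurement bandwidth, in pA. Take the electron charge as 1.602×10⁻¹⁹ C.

755 pA

I_n = √(2qI·B)
2qI·B = 2 × 1.602×10⁻¹⁹ × 3.60×10⁻⁴ × 4.94×10³ = 5.70×10⁻¹⁹ A²
I_n = √(5.70×10⁻¹⁹) = 7.55×10⁻¹⁰ A = 755 pA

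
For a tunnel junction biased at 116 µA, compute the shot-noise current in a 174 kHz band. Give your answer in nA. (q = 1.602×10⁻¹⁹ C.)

2.54 nA

I_n = √(2qI·B)
2qI·B = 2 × 1.602×10⁻¹⁹ × 1.16×10⁻⁴ × 1.74×10⁵ = 6.47×10⁻¹⁸ A²
I_n = √(6.47×10⁻¹⁸) = 2.54×10⁻⁹ A = 2.54 nA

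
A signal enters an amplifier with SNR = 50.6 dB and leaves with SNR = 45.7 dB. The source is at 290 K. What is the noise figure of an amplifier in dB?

4.9 dB

NF (dB) = SNR_in(dB) − SNR_out(dB) when the source is at T₀
NF = 50.6 − 45.7 = 4.9 dB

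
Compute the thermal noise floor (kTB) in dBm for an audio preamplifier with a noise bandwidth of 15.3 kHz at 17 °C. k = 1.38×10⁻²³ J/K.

T = 17 °C + 273.15 = 290.15 K
P_n = kTB = 1.38×10⁻²³ × 290.15 × 1.53×10⁴ = 6.13×10⁻¹⁷ W
In dBm: 10 log₁₀(6.13×10⁻¹⁷ / 10⁻³) = −132.1 dBm

−132.1 dBm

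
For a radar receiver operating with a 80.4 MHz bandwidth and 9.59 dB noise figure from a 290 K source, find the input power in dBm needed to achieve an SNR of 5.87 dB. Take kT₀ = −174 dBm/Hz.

Sensitivity = −174 + 10 log₁₀(B) + NF + SNR_min
= −174 + 79.05 + 9.59 + 5.87
= −79.49 dBm → −79.5 dBm

−79.5 dBm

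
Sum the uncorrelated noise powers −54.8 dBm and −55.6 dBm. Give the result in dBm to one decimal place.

−52.2 dBm

Convert to linear, add, convert back:
P₁ = 3.31×10⁻⁹ W, P₂ = 2.75×10⁻⁹ W
P_tot = 6.07×10⁻⁹ W → 10 log₁₀(P_tot / 10⁻³) = −52.2 dBm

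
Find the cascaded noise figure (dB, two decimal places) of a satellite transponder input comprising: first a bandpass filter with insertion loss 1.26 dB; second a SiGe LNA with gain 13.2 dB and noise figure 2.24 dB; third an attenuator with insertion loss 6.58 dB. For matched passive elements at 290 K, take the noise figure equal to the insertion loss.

3.92 dB

Convert to linear (a loss of L dB is a gain of −L dB): F_i = 10^(NF_i/10), G_i = 10^(G_i,dB/10)
  Stage 1: F_1 = 10^(1.26/10) = 1.337, G_1 = 10^(−1.26/10) = 0.7482
  Stage 2: F_2 = 10^(2.24/10) = 1.675, G_2 = 10^(13.2/10) = 20.89
  Stage 3: F_3 = 10^(6.58/10) = 4.550, G_3 = 10^(−6.58/10) = 0.2198
Friis cascade:
  F = 1.337 + (1.675 − 1)/0.7482 + (4.550 − 1)/15.63 = 2.466
NF = 10 log₁₀(2.466) = 3.92 dB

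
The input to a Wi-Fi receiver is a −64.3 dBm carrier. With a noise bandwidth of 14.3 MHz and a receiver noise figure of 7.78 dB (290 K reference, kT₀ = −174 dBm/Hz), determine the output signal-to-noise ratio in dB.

Noise floor: N = −174 + 10 log₁₀(B) + NF
10 log₁₀(1.43×10⁷) = 71.55 dB
N = −174 + 71.55 + 7.78 = −94.67 dBm
SNR = P_sig − N = −64.3 − (−94.67) = 30.37 dB → 30.4 dB

30.4 dB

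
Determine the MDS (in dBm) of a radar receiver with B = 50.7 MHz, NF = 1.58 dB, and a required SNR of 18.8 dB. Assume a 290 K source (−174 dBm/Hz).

Sensitivity = −174 + 10 log₁₀(B) + NF + SNR_min
= −174 + 77.05 + 1.58 + 18.8
= −76.57 dBm → −76.6 dBm

−76.6 dBm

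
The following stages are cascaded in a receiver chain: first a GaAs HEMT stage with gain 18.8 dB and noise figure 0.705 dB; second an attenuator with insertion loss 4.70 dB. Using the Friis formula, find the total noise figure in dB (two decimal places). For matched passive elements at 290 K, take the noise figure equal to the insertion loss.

0.80 dB

Convert to linear (a loss of L dB is a gain of −L dB): F_i = 10^(NF_i/10), G_i = 10^(G_i,dB/10)
  Stage 1: F_1 = 10^(0.705/10) = 1.176, G_1 = 10^(18.8/10) = 75.86
  Stage 2: F_2 = 10^(4.70/10) = 2.951, G_2 = 10^(−4.70/10) = 0.3388
Friis cascade:
  F = 1.176 + (2.951 − 1)/75.86 = 1.202
NF = 10 log₁₀(1.202) = 0.80 dB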